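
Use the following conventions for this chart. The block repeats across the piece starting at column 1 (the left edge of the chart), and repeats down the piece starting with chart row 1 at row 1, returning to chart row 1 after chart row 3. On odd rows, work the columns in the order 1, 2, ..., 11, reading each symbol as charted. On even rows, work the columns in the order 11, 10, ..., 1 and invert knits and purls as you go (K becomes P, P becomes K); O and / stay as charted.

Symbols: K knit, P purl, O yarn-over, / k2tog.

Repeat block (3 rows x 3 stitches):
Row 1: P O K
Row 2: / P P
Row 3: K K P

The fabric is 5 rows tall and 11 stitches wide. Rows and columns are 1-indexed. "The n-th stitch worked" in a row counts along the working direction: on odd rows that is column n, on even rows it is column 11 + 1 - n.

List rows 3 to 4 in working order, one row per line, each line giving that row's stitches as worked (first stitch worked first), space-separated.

== ROWS AS WORKED ==
K K P K K P K K P K K
O K P O K P O K P O K

Derivation:
Row 3: chart row 3, RS - tile across columns 1-11 and work as-is.
Row 4: chart row 1, WS - tiled (columns 1-11): P O K P O K P O K P O; work from column 11 back to 1 with K<->P swapped.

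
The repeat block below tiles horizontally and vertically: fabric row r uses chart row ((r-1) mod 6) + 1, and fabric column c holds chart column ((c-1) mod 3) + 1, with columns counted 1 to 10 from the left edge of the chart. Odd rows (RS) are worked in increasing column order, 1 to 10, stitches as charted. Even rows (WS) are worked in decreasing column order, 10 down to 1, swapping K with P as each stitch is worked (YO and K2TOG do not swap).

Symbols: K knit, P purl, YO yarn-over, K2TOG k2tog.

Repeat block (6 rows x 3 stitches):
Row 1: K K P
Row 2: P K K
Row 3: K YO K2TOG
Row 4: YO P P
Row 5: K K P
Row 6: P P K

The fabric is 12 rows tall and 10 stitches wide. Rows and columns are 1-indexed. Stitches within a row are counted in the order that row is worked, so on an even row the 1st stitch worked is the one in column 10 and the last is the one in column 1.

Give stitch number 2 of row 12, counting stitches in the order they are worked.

For row 12: chart row = ((12-1) mod 6) + 1 = 6; this is a WS (even) row.
Chart row 6 tiled across columns 1-10: P P K P P K P P K P
WS row: flip the tiled sequence (start at column 10) and apply K<->P; YO and K2TOG stay.
Row 12 as worked: K P K K P K K P K K
Stitch 2 in working order -> P

Stitch:
P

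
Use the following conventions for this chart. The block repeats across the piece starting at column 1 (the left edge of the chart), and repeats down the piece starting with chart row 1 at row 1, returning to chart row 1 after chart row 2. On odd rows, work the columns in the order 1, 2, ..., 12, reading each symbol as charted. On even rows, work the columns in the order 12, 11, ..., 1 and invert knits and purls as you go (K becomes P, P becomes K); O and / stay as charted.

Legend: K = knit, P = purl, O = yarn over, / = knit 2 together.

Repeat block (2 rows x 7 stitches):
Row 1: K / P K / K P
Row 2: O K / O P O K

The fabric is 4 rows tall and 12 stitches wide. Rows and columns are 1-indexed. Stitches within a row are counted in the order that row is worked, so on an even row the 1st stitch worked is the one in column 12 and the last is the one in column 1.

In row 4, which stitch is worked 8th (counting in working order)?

Row 4: (4-1) mod 2 = 1, so use chart row 2. Even row -> WS.
Chart row 2 tiled across columns 1-12: O K / O P O K O K / O P
Wrong side: read the tiled row from column 12 down to 1 and exchange K with P (leave O, /).
Row 4 as worked: K O / P O P O K O / P O
The 8th stitch worked is K.

== STITCH ==
K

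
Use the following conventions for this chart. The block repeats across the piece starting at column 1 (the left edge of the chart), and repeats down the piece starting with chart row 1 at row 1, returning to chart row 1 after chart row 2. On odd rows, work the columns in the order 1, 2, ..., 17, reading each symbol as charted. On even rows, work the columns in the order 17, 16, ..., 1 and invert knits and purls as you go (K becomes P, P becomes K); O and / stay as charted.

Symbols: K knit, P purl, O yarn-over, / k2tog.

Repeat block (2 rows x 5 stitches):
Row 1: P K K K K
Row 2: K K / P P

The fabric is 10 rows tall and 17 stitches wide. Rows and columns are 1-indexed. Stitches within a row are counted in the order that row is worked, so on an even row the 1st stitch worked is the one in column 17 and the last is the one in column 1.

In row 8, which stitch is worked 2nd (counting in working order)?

Row 8: (8-1) mod 2 = 1, so use chart row 2. Even row -> WS.
Chart row 2 tiled across columns 1-17: K K / P P K K / P P K K / P P K K
Wrong side: read the tiled row from column 17 down to 1 and exchange K with P (leave O, /).
Row 8 as worked: P P K K / P P K K / P P K K / P P
Stitch 2 in working order -> P

== STITCH ==
P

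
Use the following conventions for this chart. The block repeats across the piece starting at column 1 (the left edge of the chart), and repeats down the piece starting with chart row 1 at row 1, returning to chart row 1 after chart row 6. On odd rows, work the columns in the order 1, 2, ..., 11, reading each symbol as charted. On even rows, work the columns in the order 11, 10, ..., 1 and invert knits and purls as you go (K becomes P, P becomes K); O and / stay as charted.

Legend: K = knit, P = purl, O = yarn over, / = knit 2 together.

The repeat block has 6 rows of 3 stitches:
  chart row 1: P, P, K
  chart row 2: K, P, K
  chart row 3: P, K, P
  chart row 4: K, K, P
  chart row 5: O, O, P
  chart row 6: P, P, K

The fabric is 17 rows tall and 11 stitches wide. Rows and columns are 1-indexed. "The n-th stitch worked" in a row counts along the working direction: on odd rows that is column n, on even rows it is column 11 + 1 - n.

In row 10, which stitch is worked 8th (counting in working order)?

Row 10 uses chart row ((10-1) mod 6)+1 = 4. Row 10 is even, so WS.
Chart row 4 tiled across columns 1-11: K K P K K P K K P K K
WS row: flip the tiled sequence (start at column 11) and apply K<->P; O and / stay.
Row 10 as worked: P P K P P K P P K P P
Stitch 8 in working order -> P

Result:
P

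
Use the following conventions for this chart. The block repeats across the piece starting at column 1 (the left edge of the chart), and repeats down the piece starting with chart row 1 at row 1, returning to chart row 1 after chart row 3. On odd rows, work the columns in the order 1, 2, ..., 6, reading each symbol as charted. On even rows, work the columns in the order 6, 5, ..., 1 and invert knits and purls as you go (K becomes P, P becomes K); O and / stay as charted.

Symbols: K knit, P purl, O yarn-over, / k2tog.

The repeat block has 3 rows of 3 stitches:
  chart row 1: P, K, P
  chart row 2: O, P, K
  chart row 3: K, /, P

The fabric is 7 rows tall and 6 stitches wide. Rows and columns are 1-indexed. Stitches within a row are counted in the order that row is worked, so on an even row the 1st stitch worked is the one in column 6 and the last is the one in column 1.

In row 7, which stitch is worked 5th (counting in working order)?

Row 7: (7-1) mod 3 = 0, so use chart row 1. Odd row -> RS.
Chart row 1 tiled across columns 1-6: P K P P K P
Right side: take the tiled row as-is (worked left to right from column 1).
The 5th stitch worked is K.

Result:
K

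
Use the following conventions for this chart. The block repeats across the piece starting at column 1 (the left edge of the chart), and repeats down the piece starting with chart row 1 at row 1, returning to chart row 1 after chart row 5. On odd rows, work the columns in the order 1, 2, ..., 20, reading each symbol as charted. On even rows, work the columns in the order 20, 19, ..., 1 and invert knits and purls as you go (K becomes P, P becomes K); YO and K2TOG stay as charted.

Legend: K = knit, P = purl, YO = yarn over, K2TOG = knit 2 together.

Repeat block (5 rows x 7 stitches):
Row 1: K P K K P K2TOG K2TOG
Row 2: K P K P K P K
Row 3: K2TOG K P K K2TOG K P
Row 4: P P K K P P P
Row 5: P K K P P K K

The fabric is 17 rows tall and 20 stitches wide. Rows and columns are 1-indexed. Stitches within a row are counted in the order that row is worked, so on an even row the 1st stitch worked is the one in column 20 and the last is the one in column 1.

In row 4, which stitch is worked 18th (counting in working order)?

Stitch:
P

Derivation:
Row 4: (4-1) mod 5 = 3, so use chart row 4. Even row -> WS.
Chart row 4 tiled across columns 1-20: P P K K P P P P P K K P P P P P K K P P
WS row: flip the tiled sequence (start at column 20) and apply K<->P; YO and K2TOG stay.
Row 4 as worked: K K P P K K K K K P P K K K K K P P K K
The 18th stitch worked is P.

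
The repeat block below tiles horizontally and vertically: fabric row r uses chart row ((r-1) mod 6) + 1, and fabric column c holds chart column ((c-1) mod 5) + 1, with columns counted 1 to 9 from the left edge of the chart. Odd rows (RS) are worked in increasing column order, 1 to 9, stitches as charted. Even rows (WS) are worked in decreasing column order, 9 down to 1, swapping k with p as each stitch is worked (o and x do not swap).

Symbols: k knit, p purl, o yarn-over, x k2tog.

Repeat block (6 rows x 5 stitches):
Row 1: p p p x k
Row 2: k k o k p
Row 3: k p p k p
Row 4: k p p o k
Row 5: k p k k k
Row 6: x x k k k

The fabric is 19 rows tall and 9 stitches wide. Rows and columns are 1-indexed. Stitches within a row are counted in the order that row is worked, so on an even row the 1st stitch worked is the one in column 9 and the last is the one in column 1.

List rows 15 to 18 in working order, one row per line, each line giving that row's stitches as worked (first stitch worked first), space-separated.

Row 15: chart row 3, RS - tile across columns 1-9 and work as-is.
Row 16: chart row 4, WS - tiled (columns 1-9): k p p o k k p p o; work from column 9 back to 1 with k<->p swapped.
Row 17: chart row 5, RS - tile across columns 1-9 and work as-is.
Row 18: chart row 6, WS - tiled (columns 1-9): x x k k k x x k k; work from column 9 back to 1 with k<->p swapped.

== ROWS AS WORKED ==
k p p k p k p p k
o k k p p o k k p
k p k k k k p k k
p p x x p p p x x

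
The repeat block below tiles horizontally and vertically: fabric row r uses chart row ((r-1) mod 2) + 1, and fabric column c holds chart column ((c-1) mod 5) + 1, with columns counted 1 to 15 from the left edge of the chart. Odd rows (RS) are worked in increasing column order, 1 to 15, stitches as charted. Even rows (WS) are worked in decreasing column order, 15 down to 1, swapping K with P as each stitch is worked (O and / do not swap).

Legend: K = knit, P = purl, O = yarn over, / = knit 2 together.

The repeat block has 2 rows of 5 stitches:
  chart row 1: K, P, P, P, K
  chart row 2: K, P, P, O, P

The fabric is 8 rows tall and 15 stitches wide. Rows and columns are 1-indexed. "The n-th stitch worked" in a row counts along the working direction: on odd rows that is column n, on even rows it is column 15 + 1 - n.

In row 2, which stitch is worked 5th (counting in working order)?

Result:
P

Derivation:
Row 2 uses chart row ((2-1) mod 2)+1 = 2. Row 2 is even, so WS.
Chart row 2 tiled across columns 1-15: K P P O P K P P O P K P P O P
WS row: flip the tiled sequence (start at column 15) and apply K<->P; O and / stay.
Row 2 as worked: K O K K P K O K K P K O K K P
Stitch 5 in working order -> P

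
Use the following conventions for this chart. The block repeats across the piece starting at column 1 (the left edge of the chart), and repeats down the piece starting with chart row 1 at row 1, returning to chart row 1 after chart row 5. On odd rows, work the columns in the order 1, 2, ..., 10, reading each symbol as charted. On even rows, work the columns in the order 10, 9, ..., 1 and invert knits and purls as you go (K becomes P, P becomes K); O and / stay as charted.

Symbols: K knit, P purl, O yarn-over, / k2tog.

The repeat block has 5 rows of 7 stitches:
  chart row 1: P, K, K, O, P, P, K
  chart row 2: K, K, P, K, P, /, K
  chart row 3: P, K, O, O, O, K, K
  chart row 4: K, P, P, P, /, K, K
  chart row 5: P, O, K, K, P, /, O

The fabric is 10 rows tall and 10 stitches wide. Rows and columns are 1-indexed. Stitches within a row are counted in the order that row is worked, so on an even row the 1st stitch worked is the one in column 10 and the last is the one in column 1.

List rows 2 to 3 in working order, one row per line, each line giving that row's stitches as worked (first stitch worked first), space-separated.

Row 2: chart row 2, WS - tiled (columns 1-10): K K P K P / K K K P; work from column 10 back to 1 with K<->P swapped.
Row 3: chart row 3, RS - tile across columns 1-10 and work as-is.

Result:
K P P P / K P K P P
P K O O O K K P K O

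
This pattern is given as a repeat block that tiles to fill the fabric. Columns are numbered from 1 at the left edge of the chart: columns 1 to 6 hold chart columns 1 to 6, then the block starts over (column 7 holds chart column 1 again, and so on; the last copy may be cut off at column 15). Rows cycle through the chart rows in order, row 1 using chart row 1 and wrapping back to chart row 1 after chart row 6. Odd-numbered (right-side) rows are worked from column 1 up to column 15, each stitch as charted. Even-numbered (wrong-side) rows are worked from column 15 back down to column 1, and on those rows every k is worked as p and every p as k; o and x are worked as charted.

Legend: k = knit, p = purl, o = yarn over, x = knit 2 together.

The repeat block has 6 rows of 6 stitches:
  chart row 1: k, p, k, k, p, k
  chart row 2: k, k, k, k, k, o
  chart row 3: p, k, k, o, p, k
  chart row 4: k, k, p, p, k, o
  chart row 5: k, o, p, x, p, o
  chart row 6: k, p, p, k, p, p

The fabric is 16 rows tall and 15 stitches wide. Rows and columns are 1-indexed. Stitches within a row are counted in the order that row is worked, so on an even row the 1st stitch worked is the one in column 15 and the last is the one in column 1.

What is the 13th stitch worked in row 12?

== STITCH ==
k

Derivation:
Row 12: (12-1) mod 6 = 5, so use chart row 6. Even row -> WS.
Chart row 6 tiled across columns 1-15: k p p k p p k p p k p p k p p
WS: work from column 15 back to column 1 (reverse the tiled row), swapping k<->p (o and x unchanged).
Row 12 as worked: k k p k k p k k p k k p k k p
Counting 13 along the worked row gives k.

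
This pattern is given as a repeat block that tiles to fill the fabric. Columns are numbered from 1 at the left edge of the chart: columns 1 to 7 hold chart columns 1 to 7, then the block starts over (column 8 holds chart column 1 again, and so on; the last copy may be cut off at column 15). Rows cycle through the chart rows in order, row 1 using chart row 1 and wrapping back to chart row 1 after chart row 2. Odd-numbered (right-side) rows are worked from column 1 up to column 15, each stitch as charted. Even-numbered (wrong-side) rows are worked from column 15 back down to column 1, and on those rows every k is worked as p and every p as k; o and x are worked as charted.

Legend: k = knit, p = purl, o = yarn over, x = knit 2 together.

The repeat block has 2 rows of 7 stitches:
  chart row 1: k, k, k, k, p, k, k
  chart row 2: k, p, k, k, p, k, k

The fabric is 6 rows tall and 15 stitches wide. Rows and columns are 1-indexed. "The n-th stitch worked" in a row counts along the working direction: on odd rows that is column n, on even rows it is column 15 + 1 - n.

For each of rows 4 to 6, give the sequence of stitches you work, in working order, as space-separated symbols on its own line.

Result:
p p p k p p k p p p k p p k p
k k k k p k k k k k k p k k k
p p p k p p k p p p k p p k p

Derivation:
Row 4: chart row 2, WS - tiled (columns 1-15): k p k k p k k k p k k p k k k; work from column 15 back to 1 with k<->p swapped.
Row 5: chart row 1, RS - tile across columns 1-15 and work as-is.
Row 6: chart row 2, WS - tiled (columns 1-15): k p k k p k k k p k k p k k k; work from column 15 back to 1 with k<->p swapped.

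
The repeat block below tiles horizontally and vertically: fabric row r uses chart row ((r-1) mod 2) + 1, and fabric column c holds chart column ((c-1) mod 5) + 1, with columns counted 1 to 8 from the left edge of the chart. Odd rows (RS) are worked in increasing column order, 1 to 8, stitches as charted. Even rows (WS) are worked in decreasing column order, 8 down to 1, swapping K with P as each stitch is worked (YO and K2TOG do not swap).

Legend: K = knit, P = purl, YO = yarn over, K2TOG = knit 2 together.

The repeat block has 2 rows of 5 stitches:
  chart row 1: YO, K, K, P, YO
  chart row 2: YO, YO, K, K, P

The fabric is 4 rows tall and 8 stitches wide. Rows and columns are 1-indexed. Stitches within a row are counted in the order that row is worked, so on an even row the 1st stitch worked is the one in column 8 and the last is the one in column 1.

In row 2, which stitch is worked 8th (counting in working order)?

For row 2: chart row = ((2-1) mod 2) + 1 = 2; this is a WS (even) row.
Chart row 2 tiled across columns 1-8: YO YO K K P YO YO K
Wrong side: read the tiled row from column 8 down to 1 and exchange K with P (leave YO, K2TOG).
Row 2 as worked: P YO YO K P P YO YO
The 8th stitch worked is YO.

== STITCH ==
YO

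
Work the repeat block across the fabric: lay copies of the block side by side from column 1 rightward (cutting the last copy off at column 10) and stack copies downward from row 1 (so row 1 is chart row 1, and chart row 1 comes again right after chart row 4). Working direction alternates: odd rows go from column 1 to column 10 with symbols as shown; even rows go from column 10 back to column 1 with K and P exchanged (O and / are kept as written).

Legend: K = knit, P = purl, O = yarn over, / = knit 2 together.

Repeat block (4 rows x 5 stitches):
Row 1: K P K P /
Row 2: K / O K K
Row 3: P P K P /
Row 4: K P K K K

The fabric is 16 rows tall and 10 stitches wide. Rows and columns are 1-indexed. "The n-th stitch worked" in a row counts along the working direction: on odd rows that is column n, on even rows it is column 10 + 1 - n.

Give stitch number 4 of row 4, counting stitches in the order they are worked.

Row 4: (4-1) mod 4 = 3, so use chart row 4. Even row -> WS.
Chart row 4 tiled across columns 1-10: K P K K K K P K K K
Wrong side: read the tiled row from column 10 down to 1 and exchange K with P (leave O, /).
Row 4 as worked: P P P K P P P P K P
Stitch 4 in working order -> K

Stitch:
K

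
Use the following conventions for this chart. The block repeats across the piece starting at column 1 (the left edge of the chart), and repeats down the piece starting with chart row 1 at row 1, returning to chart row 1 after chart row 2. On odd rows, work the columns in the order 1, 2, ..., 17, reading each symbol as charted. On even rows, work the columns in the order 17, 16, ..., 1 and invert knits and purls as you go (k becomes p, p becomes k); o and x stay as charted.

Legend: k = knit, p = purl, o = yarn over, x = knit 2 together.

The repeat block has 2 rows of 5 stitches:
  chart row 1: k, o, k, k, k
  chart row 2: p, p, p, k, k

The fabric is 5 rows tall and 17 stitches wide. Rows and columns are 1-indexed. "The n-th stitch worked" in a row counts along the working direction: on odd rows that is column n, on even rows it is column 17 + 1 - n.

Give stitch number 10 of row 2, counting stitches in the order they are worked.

Row 2: (2-1) mod 2 = 1, so use chart row 2. Even row -> WS.
Chart row 2 tiled across columns 1-17: p p p k k p p p k k p p p k k p p
WS row: flip the tiled sequence (start at column 17) and apply k<->p; o and x stay.
Row 2 as worked: k k p p k k k p p k k k p p k k k
Stitch 10 in working order -> k

== STITCH ==
k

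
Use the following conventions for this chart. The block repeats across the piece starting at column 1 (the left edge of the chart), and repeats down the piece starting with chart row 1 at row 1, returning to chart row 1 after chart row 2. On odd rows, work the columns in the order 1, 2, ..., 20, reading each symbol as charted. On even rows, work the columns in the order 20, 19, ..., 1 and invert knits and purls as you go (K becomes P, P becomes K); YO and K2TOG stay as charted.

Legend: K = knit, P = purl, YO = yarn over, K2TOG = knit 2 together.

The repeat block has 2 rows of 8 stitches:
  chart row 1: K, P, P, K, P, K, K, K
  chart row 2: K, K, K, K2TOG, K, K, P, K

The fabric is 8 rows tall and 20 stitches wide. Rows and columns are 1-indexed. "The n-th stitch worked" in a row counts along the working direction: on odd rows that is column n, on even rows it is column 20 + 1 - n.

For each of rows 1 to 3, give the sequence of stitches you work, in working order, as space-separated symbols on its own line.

Row 1: chart row 1, RS - tile across columns 1-20 and work as-is.
Row 2: chart row 2, WS - tiled (columns 1-20): K K K K2TOG K K P K K K K K2TOG K K P K K K K K2TOG; work from column 20 back to 1 with K<->P swapped.
Row 3: chart row 1, RS - tile across columns 1-20 and work as-is.

== ROWS AS WORKED ==
K P P K P K K K K P P K P K K K K P P K
K2TOG P P P P K P P K2TOG P P P P K P P K2TOG P P P
K P P K P K K K K P P K P K K K K P P K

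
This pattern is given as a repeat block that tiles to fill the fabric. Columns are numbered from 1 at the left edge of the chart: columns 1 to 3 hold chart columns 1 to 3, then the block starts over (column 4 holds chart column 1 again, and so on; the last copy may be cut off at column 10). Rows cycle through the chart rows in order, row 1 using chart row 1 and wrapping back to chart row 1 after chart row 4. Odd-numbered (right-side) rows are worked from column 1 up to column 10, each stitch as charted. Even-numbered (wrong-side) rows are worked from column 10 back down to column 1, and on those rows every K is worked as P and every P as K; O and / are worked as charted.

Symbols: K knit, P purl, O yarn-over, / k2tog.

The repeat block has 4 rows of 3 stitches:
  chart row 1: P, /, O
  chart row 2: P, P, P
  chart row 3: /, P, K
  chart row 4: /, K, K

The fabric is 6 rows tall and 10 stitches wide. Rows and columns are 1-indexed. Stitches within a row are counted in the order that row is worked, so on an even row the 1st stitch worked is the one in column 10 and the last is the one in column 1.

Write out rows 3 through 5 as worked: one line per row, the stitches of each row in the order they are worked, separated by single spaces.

Row 3: chart row 3, RS - tile across columns 1-10 and work as-is.
Row 4: chart row 4, WS - tiled (columns 1-10): / K K / K K / K K /; work from column 10 back to 1 with K<->P swapped.
Row 5: chart row 1, RS - tile across columns 1-10 and work as-is.

Rows as worked:
/ P K / P K / P K /
/ P P / P P / P P /
P / O P / O P / O P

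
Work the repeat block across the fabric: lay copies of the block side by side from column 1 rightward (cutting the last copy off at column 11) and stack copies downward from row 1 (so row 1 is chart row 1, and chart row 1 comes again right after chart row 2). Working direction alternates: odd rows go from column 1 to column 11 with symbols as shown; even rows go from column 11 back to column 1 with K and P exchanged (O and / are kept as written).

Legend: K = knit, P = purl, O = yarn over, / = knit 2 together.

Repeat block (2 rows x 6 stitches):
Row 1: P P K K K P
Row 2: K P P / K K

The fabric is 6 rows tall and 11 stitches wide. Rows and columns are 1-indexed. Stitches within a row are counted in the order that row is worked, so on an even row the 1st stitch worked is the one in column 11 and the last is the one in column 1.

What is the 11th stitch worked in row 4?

Stitch:
P

Derivation:
For row 4: chart row = ((4-1) mod 2) + 1 = 2; this is a WS (even) row.
Chart row 2 tiled across columns 1-11: K P P / K K K P P / K
WS: work from column 11 back to column 1 (reverse the tiled row), swapping K<->P (O and / unchanged).
Row 4 as worked: P / K K P P P / K K P
Stitch 11 in working order -> P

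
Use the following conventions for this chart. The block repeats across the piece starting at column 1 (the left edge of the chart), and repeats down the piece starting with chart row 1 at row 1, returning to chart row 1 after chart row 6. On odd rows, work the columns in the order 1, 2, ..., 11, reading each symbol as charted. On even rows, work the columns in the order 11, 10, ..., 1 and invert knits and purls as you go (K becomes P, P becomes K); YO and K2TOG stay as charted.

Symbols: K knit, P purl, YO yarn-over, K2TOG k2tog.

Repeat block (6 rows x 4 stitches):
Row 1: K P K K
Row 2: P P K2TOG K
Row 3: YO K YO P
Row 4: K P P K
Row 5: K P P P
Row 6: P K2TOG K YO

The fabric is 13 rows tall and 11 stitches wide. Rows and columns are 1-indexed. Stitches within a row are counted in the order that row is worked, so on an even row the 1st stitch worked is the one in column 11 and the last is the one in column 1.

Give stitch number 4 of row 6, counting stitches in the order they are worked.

Stitch:
YO

Derivation:
Row 6 uses chart row ((6-1) mod 6)+1 = 6. Row 6 is even, so WS.
Chart row 6 tiled across columns 1-11: P K2TOG K YO P K2TOG K YO P K2TOG K
Wrong side: read the tiled row from column 11 down to 1 and exchange K with P (leave YO, K2TOG).
Row 6 as worked: P K2TOG K YO P K2TOG K YO P K2TOG K
The 4th stitch worked is YO.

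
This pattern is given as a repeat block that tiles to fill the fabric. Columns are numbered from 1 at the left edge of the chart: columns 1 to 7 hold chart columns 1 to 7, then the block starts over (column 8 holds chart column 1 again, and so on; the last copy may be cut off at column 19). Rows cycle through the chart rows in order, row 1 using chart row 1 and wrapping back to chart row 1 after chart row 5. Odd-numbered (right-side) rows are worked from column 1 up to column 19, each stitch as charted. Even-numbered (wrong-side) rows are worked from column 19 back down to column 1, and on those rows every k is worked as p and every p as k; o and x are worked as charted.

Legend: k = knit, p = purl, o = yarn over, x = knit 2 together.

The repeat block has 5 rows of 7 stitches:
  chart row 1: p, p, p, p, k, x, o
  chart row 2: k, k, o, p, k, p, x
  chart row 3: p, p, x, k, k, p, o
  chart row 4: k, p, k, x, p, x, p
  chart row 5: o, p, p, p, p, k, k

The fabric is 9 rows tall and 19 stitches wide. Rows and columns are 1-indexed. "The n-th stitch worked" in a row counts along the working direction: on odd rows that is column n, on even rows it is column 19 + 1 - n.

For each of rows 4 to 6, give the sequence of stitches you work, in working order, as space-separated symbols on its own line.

Rows as worked:
k x p k p k x k x p k p k x k x p k p
o p p p p k k o p p p p k k o p p p p
p k k k k o x p k k k k o x p k k k k

Derivation:
Row 4: chart row 4, WS - tiled (columns 1-19): k p k x p x p k p k x p x p k p k x p; work from column 19 back to 1 with k<->p swapped.
Row 5: chart row 5, RS - tile across columns 1-19 and work as-is.
Row 6: chart row 1, WS - tiled (columns 1-19): p p p p k x o p p p p k x o p p p p k; work from column 19 back to 1 with k<->p swapped.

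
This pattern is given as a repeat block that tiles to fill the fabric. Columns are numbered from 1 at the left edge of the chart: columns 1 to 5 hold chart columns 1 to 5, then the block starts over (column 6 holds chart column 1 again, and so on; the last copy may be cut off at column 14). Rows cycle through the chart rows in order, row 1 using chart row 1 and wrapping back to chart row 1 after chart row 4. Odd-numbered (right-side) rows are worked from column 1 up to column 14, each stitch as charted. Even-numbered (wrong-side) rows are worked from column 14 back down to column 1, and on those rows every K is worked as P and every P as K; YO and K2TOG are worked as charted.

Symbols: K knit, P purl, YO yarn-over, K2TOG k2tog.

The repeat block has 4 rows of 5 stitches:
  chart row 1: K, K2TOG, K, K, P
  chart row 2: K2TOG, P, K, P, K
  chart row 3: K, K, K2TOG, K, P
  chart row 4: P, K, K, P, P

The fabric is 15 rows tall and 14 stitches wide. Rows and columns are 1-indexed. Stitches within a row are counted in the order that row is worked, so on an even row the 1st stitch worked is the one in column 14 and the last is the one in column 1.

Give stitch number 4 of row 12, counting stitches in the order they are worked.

Result:
K

Derivation:
Row 12: (12-1) mod 4 = 3, so use chart row 4. Even row -> WS.
Chart row 4 tiled across columns 1-14: P K K P P P K K P P P K K P
Wrong side: read the tiled row from column 14 down to 1 and exchange K with P (leave YO, K2TOG).
Row 12 as worked: K P P K K K P P K K K P P K
The 4th stitch worked is K.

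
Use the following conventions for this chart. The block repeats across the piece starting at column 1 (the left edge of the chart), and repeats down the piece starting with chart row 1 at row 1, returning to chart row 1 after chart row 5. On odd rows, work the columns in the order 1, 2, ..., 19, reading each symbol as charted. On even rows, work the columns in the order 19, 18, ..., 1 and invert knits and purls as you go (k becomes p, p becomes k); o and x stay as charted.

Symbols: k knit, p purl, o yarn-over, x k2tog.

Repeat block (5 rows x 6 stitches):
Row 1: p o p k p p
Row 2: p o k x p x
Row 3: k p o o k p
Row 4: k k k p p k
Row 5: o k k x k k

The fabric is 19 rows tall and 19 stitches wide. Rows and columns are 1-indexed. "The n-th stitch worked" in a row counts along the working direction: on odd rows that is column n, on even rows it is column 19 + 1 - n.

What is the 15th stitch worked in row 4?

Stitch:
k

Derivation:
For row 4: chart row = ((4-1) mod 5) + 1 = 4; this is a WS (even) row.
Chart row 4 tiled across columns 1-19: k k k p p k k k k p p k k k k p p k k
WS: work from column 19 back to column 1 (reverse the tiled row), swapping k<->p (o and x unchanged).
Row 4 as worked: p p k k p p p p k k p p p p k k p p p
Stitch 15 in working order -> k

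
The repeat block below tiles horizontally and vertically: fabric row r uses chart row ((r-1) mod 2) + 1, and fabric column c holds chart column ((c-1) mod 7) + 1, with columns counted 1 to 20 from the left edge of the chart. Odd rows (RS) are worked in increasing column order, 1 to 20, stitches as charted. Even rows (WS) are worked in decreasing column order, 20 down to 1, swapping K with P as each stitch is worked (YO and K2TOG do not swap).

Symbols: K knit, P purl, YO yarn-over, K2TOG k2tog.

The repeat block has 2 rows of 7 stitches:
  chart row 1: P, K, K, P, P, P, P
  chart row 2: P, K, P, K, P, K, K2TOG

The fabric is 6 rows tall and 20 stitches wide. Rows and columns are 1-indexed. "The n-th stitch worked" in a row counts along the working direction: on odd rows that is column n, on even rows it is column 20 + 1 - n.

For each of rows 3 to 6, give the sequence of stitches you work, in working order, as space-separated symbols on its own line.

Row 3: chart row 1, RS - tile across columns 1-20 and work as-is.
Row 4: chart row 2, WS - tiled (columns 1-20): P K P K P K K2TOG P K P K P K K2TOG P K P K P K; work from column 20 back to 1 with K<->P swapped.
Row 5: chart row 1, RS - tile across columns 1-20 and work as-is.
Row 6: chart row 2, WS - tiled (columns 1-20): P K P K P K K2TOG P K P K P K K2TOG P K P K P K; work from column 20 back to 1 with K<->P swapped.

Result:
P K K P P P P P K K P P P P P K K P P P
P K P K P K K2TOG P K P K P K K2TOG P K P K P K
P K K P P P P P K K P P P P P K K P P P
P K P K P K K2TOG P K P K P K K2TOG P K P K P K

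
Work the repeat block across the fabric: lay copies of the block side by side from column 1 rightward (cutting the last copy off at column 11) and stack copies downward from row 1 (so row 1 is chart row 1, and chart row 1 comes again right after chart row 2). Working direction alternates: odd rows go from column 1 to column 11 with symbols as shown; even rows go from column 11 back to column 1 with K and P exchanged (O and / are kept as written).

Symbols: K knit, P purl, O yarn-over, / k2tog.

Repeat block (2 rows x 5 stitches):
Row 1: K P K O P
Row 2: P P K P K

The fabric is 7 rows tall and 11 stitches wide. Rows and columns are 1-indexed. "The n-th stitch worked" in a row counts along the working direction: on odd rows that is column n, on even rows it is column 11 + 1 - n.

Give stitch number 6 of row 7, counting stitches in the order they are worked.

Row 7 uses chart row ((7-1) mod 2)+1 = 1. Row 7 is odd, so RS.
Chart row 1 tiled across columns 1-11: K P K O P K P K O P K
Right side: take the tiled row as-is (worked left to right from column 1).
Counting 6 along the worked row gives K.

Stitch:
K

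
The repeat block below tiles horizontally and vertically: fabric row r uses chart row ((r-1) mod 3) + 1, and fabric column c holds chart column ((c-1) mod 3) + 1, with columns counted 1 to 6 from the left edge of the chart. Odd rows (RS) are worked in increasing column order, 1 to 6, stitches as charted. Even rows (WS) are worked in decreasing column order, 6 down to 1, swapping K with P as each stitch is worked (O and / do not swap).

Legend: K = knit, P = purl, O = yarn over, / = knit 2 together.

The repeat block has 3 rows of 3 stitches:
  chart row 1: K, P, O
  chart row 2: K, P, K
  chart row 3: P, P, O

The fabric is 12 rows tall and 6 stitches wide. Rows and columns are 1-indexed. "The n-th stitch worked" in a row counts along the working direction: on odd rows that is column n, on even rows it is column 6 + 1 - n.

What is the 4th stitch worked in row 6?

Stitch:
O

Derivation:
For row 6: chart row = ((6-1) mod 3) + 1 = 3; this is a WS (even) row.
Chart row 3 tiled across columns 1-6: P P O P P O
Wrong side: read the tiled row from column 6 down to 1 and exchange K with P (leave O, /).
Row 6 as worked: O K K O K K
Counting 4 along the worked row gives O.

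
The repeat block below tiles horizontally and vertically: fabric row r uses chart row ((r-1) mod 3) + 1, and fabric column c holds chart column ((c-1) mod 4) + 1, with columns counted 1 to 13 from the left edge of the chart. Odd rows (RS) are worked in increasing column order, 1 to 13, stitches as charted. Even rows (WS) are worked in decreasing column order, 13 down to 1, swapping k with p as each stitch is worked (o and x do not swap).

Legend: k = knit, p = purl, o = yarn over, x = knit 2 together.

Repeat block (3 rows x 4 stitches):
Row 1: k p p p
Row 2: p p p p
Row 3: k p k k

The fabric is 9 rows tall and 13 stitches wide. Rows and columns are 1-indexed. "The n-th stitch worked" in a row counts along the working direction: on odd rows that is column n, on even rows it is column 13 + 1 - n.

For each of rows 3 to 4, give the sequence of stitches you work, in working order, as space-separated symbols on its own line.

Row 3: chart row 3, RS - tile across columns 1-13 and work as-is.
Row 4: chart row 1, WS - tiled (columns 1-13): k p p p k p p p k p p p k; work from column 13 back to 1 with k<->p swapped.

== ROWS AS WORKED ==
k p k k k p k k k p k k k
p k k k p k k k p k k k p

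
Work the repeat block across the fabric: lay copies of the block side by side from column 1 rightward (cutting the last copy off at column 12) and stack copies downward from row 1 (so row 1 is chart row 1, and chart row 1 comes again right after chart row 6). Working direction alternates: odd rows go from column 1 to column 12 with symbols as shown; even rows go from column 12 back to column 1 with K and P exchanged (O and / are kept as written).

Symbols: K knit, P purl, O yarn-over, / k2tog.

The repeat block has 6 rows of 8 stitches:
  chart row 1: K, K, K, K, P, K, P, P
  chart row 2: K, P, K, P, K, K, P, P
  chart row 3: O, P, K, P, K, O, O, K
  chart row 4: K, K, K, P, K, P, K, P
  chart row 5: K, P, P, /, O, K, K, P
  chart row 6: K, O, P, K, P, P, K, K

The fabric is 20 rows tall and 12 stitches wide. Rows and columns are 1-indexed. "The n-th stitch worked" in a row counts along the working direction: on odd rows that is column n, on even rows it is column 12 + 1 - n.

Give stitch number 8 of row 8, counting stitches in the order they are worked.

== STITCH ==
P

Derivation:
Row 8 uses chart row ((8-1) mod 6)+1 = 2. Row 8 is even, so WS.
Chart row 2 tiled across columns 1-12: K P K P K K P P K P K P
WS row: flip the tiled sequence (start at column 12) and apply K<->P; O and / stay.
Row 8 as worked: K P K P K K P P K P K P
Counting 8 along the worked row gives P.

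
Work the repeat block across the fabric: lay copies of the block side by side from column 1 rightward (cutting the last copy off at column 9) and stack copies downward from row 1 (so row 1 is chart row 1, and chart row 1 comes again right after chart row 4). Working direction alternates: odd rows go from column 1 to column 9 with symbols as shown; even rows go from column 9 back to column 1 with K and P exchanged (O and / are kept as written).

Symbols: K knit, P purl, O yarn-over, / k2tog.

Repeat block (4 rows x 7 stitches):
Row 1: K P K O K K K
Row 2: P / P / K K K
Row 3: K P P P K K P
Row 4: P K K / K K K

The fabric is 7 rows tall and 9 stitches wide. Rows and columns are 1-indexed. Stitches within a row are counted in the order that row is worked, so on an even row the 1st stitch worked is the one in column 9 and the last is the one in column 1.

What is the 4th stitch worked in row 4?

Stitch:
P

Derivation:
Row 4: (4-1) mod 4 = 3, so use chart row 4. Even row -> WS.
Chart row 4 tiled across columns 1-9: P K K / K K K P K
Wrong side: read the tiled row from column 9 down to 1 and exchange K with P (leave O, /).
Row 4 as worked: P K P P P / P P K
Counting 4 along the worked row gives P.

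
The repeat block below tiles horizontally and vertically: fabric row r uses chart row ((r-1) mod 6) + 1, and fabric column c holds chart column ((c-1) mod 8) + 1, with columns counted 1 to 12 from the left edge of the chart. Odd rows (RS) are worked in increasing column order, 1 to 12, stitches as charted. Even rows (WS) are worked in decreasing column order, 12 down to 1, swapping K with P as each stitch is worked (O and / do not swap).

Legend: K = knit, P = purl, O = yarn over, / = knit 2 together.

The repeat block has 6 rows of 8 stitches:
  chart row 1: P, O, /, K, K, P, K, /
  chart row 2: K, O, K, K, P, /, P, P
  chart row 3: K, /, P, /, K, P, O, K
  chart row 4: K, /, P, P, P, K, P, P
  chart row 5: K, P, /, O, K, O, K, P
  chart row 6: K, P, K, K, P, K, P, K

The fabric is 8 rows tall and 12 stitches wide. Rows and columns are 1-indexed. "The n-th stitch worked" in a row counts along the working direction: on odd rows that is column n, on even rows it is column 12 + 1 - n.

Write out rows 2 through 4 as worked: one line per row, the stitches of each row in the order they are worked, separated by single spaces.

Rows as worked:
P P O P K K / K P P O P
K / P / K P O K K / P /
K K / P K K P K K K / P

Derivation:
Row 2: chart row 2, WS - tiled (columns 1-12): K O K K P / P P K O K K; work from column 12 back to 1 with K<->P swapped.
Row 3: chart row 3, RS - tile across columns 1-12 and work as-is.
Row 4: chart row 4, WS - tiled (columns 1-12): K / P P P K P P K / P P; work from column 12 back to 1 with K<->P swapped.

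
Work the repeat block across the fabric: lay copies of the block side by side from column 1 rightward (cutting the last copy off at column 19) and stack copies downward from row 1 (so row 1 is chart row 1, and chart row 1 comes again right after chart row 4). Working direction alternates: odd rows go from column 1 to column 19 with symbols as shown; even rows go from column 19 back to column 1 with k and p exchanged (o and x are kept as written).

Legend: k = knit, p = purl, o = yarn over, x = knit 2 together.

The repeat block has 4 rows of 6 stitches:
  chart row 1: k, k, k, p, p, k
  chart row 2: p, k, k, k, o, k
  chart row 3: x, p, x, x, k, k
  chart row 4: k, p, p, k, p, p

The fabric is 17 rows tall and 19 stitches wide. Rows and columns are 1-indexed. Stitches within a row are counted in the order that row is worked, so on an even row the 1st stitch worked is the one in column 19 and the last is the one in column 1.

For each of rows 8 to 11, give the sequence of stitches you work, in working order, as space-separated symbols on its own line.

Row 8: chart row 4, WS - tiled (columns 1-19): k p p k p p k p p k p p k p p k p p k; work from column 19 back to 1 with k<->p swapped.
Row 9: chart row 1, RS - tile across columns 1-19 and work as-is.
Row 10: chart row 2, WS - tiled (columns 1-19): p k k k o k p k k k o k p k k k o k p; work from column 19 back to 1 with k<->p swapped.
Row 11: chart row 3, RS - tile across columns 1-19 and work as-is.

Result:
p k k p k k p k k p k k p k k p k k p
k k k p p k k k k p p k k k k p p k k
k p o p p p k p o p p p k p o p p p k
x p x x k k x p x x k k x p x x k k x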